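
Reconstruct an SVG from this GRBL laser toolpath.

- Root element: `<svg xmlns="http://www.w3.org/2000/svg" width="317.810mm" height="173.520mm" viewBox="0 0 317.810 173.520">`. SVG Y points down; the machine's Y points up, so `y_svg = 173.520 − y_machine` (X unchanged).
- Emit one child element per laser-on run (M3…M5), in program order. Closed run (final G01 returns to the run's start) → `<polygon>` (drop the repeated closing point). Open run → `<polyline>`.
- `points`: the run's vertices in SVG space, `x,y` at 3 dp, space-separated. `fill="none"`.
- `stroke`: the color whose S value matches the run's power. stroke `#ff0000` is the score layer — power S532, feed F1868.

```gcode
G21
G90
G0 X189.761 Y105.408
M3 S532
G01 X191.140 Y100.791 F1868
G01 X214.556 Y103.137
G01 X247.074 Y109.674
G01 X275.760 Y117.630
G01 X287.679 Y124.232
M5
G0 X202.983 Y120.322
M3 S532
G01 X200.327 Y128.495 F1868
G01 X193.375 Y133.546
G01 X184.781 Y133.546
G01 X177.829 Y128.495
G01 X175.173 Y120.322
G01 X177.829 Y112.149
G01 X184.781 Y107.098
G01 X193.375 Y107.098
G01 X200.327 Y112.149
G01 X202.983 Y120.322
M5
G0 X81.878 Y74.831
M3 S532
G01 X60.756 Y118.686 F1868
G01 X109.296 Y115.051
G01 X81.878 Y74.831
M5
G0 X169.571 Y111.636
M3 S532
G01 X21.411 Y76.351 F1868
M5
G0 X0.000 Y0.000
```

Machine Y-up, SVG Y-down with viewBox height 173.520, so y_svg = 173.520 − y_machine; X carries over. Every run uses S532, so all elements get stroke `#ff0000` (score).

Run 1: The run is open, so emit a `<polyline>` with points (Y-flipped): 189.761,68.112 191.140,72.729 214.556,70.383 247.074,63.846 275.760,55.890 287.679,49.288.

Run 2: The run returns to its start, so emit a `<polygon>` with points (Y-flipped): 202.983,53.198 200.327,45.025 193.375,39.974 184.781,39.974 177.829,45.025 175.173,53.198 177.829,61.371 184.781,66.422 193.375,66.422 200.327,61.371.

Run 3: The run returns to its start, so emit a `<polygon>` with points (Y-flipped): 81.878,98.689 60.756,54.834 109.296,58.469.

Run 4: The run is open, so emit a `<polyline>` with points (Y-flipped): 169.571,61.884 21.411,97.169.

<svg xmlns="http://www.w3.org/2000/svg" width="317.810mm" height="173.520mm" viewBox="0 0 317.810 173.520">
  <polyline points="189.761,68.112 191.140,72.729 214.556,70.383 247.074,63.846 275.760,55.890 287.679,49.288" fill="none" stroke="#ff0000"/>
  <polygon points="202.983,53.198 200.327,45.025 193.375,39.974 184.781,39.974 177.829,45.025 175.173,53.198 177.829,61.371 184.781,66.422 193.375,66.422 200.327,61.371" fill="none" stroke="#ff0000"/>
  <polygon points="81.878,98.689 60.756,54.834 109.296,58.469" fill="none" stroke="#ff0000"/>
  <polyline points="169.571,61.884 21.411,97.169" fill="none" stroke="#ff0000"/>
</svg>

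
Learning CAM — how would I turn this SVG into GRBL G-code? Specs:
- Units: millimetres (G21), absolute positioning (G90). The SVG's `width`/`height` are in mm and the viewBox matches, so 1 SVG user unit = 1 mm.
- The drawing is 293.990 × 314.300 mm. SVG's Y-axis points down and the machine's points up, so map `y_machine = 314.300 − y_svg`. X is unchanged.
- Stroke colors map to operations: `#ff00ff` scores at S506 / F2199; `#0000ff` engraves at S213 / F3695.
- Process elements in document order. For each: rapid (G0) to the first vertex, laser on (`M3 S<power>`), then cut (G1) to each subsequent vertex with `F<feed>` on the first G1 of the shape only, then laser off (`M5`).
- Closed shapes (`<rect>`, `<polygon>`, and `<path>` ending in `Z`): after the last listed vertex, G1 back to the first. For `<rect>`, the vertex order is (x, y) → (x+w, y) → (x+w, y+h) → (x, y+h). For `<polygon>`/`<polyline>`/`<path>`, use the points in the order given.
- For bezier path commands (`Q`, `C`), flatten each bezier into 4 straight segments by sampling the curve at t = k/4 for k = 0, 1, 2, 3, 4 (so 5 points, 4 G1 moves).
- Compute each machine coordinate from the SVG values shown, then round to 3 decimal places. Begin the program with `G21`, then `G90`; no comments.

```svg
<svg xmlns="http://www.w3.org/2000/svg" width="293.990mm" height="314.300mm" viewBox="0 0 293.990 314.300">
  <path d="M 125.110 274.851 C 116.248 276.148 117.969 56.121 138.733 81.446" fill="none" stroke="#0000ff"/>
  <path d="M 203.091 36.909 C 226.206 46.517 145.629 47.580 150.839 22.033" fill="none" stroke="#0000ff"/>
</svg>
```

Since the viewBox matches the mm dimensions, user units are millimetres directly. The only transform is the Y-flip y_m = 314.300 − y_svg.

Shape 1 is a cubic bezier drawn with `<path>`. Its stroke #0000ff means engrave at S213, F3695. After flipping Y the toolpath is (125.110,39.449) → (120.580,72.683) → (120.812,145.162) → (126.598,213.136) → (138.733,232.854).

Shape 2 is a cubic bezier drawn with `<path>`. Its stroke #0000ff means engrave at S213, F3695. After flipping Y the toolpath is (203.091,277.391) → (203.946,272.069) → (183.679,271.646) → (160.056,277.814) → (150.839,292.267).

G21
G90
G0 X125.110 Y39.449
M3 S213
G1 X120.580 Y72.683 F3695
G1 X120.812 Y145.162
G1 X126.598 Y213.136
G1 X138.733 Y232.854
M5
G0 X203.091 Y277.391
M3 S213
G1 X203.946 Y272.069 F3695
G1 X183.679 Y271.646
G1 X160.056 Y277.814
G1 X150.839 Y292.267
M5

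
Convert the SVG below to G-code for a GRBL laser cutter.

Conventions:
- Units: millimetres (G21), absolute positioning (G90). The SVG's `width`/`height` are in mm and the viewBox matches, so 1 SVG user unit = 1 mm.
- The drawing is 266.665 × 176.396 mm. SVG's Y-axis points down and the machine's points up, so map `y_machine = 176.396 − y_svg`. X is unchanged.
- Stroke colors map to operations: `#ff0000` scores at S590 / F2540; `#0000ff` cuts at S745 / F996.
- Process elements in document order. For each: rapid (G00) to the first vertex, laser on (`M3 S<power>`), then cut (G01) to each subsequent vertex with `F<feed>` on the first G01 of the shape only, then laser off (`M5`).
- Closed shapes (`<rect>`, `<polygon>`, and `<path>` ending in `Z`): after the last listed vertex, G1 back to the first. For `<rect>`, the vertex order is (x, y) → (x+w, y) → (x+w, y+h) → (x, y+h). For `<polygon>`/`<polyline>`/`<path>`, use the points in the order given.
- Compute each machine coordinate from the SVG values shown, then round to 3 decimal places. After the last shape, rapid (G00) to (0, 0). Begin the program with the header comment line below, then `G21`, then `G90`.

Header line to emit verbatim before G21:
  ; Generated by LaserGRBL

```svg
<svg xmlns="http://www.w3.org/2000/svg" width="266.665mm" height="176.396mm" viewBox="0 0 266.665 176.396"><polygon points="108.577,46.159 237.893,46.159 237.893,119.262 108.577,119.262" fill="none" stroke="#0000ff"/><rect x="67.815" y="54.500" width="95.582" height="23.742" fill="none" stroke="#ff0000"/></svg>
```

; Generated by LaserGRBL
G21
G90
G00 X108.577 Y130.237
M3 S745
G01 X237.893 Y130.237 F996
G01 X237.893 Y57.134
G01 X108.577 Y57.134
G01 X108.577 Y130.237
M5
G00 X67.815 Y121.896
M3 S590
G01 X163.397 Y121.896 F2540
G01 X163.397 Y98.154
G01 X67.815 Y98.154
G01 X67.815 Y121.896
M5
G00 X0.000 Y0.000

1 u = 1 mm; y_m = 176.396 − y.

[1] `<polygon>` rectangle, #0000ff→cut S745 F996: (108.577,130.237) → (237.893,130.237) → (237.893,57.134) → (108.577,57.134) → (108.577,130.237) (closed)

[2] `<rect>` rectangle, #ff0000→score S590 F2540: (67.815,121.896) → (163.397,121.896) → (163.397,98.154) → (67.815,98.154) → (67.815,121.896) (closed)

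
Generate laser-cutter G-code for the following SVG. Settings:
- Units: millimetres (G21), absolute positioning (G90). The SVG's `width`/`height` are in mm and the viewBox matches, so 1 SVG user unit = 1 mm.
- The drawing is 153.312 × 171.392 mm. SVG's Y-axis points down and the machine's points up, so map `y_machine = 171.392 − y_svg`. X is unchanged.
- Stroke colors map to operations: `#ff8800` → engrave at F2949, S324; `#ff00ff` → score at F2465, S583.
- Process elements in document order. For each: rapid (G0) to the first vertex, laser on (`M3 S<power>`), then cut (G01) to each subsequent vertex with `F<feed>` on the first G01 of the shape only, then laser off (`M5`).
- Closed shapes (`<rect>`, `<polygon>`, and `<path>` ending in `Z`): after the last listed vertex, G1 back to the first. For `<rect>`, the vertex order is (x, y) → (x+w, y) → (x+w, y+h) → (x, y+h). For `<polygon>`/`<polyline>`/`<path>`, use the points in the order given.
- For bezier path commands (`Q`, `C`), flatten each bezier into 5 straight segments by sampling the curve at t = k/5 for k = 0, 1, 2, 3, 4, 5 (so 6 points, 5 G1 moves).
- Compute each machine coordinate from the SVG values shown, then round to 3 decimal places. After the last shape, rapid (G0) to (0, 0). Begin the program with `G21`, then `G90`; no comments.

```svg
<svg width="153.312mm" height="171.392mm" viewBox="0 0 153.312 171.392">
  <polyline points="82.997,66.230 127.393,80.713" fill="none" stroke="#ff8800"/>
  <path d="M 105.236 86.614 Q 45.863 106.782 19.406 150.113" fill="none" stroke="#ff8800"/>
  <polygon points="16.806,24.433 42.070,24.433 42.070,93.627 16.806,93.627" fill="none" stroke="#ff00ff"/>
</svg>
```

G21
G90
G0 X82.997 Y105.162
M3 S324
G01 X127.393 Y90.679 F2949
M5
G0 X105.236 Y84.778
M3 S324
G01 X82.803 Y75.784 F2949
G01 X63.004 Y64.938
G01 X45.838 Y52.238
G01 X31.305 Y37.685
G01 X19.406 Y21.279
M5
G0 X16.806 Y146.959
M3 S583
G01 X42.070 Y146.959 F2465
G01 X42.070 Y77.765
G01 X16.806 Y77.765
G01 X16.806 Y146.959
M5
G0 X0.000 Y0.000

Since the viewBox matches the mm dimensions, user units are millimetres directly. The only transform is the Y-flip y_m = 171.392 − y_svg.

Shape 1 is a line segment drawn with `<polyline>`. Its stroke #ff8800 means engrave at S324, F2949. After flipping Y the toolpath is (82.997,105.162) → (127.393,90.679).

Shape 2 is a quadratic bezier drawn with `<path>`. Its stroke #ff8800 means engrave at S324, F2949. After flipping Y the toolpath is (105.236,84.778) → (82.803,75.784) → (63.004,64.938) → (45.838,52.238) → (31.305,37.685) → (19.406,21.279).

Shape 3 is a rectangle drawn with `<polygon>`. Its stroke #ff00ff means score at S583, F2465. After flipping Y the toolpath is (16.806,146.959) → (42.070,146.959) → (42.070,77.765) → (16.806,77.765) → (16.806,146.959), returning to the start.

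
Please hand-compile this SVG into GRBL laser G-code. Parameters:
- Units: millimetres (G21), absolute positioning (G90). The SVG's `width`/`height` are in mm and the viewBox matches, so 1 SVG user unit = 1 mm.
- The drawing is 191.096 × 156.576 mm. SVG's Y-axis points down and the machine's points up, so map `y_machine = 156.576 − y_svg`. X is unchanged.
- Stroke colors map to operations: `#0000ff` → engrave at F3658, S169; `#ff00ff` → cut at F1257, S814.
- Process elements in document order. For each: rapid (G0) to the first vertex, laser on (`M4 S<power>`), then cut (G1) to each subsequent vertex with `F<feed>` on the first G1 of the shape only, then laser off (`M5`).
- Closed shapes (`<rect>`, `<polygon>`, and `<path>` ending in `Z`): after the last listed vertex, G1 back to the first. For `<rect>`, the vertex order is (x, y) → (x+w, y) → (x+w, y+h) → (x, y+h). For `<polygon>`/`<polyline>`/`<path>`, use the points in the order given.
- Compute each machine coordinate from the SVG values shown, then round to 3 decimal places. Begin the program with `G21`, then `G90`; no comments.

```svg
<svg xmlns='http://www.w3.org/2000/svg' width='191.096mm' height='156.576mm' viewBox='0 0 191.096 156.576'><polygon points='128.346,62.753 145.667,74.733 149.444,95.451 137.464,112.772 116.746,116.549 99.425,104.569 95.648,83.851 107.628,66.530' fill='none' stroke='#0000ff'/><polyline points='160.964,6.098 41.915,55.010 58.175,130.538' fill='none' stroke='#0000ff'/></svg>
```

G21
G90
G0 X128.346 Y93.823
M4 S169
G1 X145.667 Y81.843 F3658
G1 X149.444 Y61.125
G1 X137.464 Y43.804
G1 X116.746 Y40.027
G1 X99.425 Y52.007
G1 X95.648 Y72.725
G1 X107.628 Y90.046
G1 X128.346 Y93.823
M5
G0 X160.964 Y150.478
M4 S169
G1 X41.915 Y101.566 F3658
G1 X58.175 Y26.038
M5

viewBox `0 0 191.096 156.576` with mm width/height → 1 unit = 1 mm. Flip: y_m = 156.576 − y_svg.

**Shape 1** — `<polygon>` regular polygon, stroke `#0000ff` → engrave (S169, F3658). Machine vertices: (128.346,93.823) → (145.667,81.843) → (149.444,61.125) → (137.464,43.804) → (116.746,40.027) → (99.425,52.007) → (95.648,72.725) → (107.628,90.046) → (128.346,93.823). Closed: final G1 returns to the first vertex.

**Shape 2** — `<polyline>` open polyline, stroke `#0000ff` → engrave (S169, F3658). Machine vertices: (160.964,150.478) → (41.915,101.566) → (58.175,26.038). Open path.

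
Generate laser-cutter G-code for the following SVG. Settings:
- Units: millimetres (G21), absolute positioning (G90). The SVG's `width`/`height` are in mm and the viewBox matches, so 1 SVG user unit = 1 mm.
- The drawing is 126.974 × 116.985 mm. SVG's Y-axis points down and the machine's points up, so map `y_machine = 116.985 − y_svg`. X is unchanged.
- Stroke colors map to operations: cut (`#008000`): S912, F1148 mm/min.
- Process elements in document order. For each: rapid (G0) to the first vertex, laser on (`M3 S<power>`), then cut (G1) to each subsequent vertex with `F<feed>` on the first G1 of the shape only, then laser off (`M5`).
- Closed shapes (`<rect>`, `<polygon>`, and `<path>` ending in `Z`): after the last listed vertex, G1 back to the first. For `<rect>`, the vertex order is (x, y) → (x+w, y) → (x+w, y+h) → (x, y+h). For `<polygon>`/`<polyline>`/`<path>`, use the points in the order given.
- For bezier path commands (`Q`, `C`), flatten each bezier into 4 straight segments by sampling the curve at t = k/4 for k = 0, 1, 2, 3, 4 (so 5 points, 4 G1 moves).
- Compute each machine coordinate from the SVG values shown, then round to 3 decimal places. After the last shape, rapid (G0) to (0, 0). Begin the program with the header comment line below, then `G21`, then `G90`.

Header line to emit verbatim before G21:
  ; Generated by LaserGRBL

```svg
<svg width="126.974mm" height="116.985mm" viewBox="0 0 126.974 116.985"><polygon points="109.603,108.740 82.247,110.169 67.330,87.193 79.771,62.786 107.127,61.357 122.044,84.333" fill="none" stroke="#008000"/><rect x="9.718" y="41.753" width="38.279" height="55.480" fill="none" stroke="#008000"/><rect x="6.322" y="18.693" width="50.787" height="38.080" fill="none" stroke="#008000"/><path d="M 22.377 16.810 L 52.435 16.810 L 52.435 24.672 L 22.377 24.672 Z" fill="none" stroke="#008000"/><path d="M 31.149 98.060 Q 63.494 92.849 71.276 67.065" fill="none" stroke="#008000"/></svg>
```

; Generated by LaserGRBL
G21
G90
G0 X109.603 Y8.245
M3 S912
G1 X82.247 Y6.816 F1148
G1 X67.330 Y29.792
G1 X79.771 Y54.199
G1 X107.127 Y55.628
G1 X122.044 Y32.652
G1 X109.603 Y8.245
M5
G0 X9.718 Y75.232
M3 S912
G1 X47.997 Y75.232 F1148
G1 X47.997 Y19.752
G1 X9.718 Y19.752
G1 X9.718 Y75.232
M5
G0 X6.322 Y98.292
M3 S912
G1 X57.109 Y98.292 F1148
G1 X57.109 Y60.212
G1 X6.322 Y60.212
G1 X6.322 Y98.292
M5
G0 X22.377 Y100.175
M3 S912
G1 X52.435 Y100.175 F1148
G1 X52.435 Y92.313
G1 X22.377 Y92.313
G1 X22.377 Y100.175
M5
G0 X31.149 Y18.925
M3 S912
G1 X45.786 Y22.816 F1148
G1 X57.353 Y29.279
G1 X65.850 Y38.314
G1 X71.276 Y49.920
M5
G0 X0.000 Y0.000

viewBox `0 0 126.974 116.985` with mm width/height → 1 unit = 1 mm. Flip: y_m = 116.985 − y_svg.

**Shape 1** — `<polygon>` regular polygon, stroke `#008000` → cut (S912, F1148). Machine vertices: (109.603,8.245) → (82.247,6.816) → (67.330,29.792) → (79.771,54.199) → (107.127,55.628) → (122.044,32.652) → (109.603,8.245). Closed: final G1 returns to the first vertex.

**Shape 2** — `<rect>` rectangle, stroke `#008000` → cut (S912, F1148). Machine vertices: (9.718,75.232) → (47.997,75.232) → (47.997,19.752) → (9.718,19.752) → (9.718,75.232). Closed: final G1 returns to the first vertex.

**Shape 3** — `<rect>` rectangle, stroke `#008000` → cut (S912, F1148). Machine vertices: (6.322,98.292) → (57.109,98.292) → (57.109,60.212) → (6.322,60.212) → (6.322,98.292). Closed: final G1 returns to the first vertex.

**Shape 4** — `<path>` rectangle, stroke `#008000` → cut (S912, F1148). Machine vertices: (22.377,100.175) → (52.435,100.175) → (52.435,92.313) → (22.377,92.313) → (22.377,100.175). Closed: final G1 returns to the first vertex.

**Shape 5** — `<path>` quadratic bezier, stroke `#008000` → cut (S912, F1148). Control points (SVG): P0=(31.149,98.060), P1=(63.494,92.849), P2=(71.276,67.065); sampled at t=k/4. Machine vertices: (31.149,18.925) → (45.786,22.816) → (57.353,29.279) → (65.850,38.314) → (71.276,49.920). Open path.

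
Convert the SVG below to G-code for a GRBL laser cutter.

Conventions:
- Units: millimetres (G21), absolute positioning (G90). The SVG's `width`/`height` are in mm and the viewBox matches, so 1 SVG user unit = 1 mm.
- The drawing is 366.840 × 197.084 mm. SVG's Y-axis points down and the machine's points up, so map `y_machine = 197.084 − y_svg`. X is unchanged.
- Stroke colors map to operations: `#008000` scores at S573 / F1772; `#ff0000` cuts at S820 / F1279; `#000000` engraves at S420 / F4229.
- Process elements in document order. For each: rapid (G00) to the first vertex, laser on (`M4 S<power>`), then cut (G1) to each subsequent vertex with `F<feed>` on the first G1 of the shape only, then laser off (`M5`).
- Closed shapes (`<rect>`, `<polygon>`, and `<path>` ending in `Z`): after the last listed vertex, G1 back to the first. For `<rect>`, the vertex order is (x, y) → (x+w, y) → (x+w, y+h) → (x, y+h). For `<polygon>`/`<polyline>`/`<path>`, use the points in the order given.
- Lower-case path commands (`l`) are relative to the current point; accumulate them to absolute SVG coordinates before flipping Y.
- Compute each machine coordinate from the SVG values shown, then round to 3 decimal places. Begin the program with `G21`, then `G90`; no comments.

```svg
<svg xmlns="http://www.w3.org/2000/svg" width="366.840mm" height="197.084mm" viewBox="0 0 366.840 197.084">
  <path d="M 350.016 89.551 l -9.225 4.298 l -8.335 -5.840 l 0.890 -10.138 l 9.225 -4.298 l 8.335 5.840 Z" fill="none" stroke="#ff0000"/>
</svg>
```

G21
G90
G00 X350.016 Y107.533
M4 S820
G1 X340.791 Y103.235 F1279
G1 X332.456 Y109.075
G1 X333.346 Y119.213
G1 X342.571 Y123.511
G1 X350.906 Y117.671
G1 X350.016 Y107.533
M5

viewBox `0 0 366.840 197.084` with mm width/height → 1 unit = 1 mm. Flip: y_m = 197.084 − y_svg.

**Shape 1** — `<path>` regular polygon, stroke `#ff0000` → cut (S820, F1279). Machine vertices: (350.016,107.533) → (340.791,103.235) → (332.456,109.075) → (333.346,119.213) → (342.571,123.511) → (350.906,117.671) → (350.016,107.533). Closed: final G1 returns to the first vertex.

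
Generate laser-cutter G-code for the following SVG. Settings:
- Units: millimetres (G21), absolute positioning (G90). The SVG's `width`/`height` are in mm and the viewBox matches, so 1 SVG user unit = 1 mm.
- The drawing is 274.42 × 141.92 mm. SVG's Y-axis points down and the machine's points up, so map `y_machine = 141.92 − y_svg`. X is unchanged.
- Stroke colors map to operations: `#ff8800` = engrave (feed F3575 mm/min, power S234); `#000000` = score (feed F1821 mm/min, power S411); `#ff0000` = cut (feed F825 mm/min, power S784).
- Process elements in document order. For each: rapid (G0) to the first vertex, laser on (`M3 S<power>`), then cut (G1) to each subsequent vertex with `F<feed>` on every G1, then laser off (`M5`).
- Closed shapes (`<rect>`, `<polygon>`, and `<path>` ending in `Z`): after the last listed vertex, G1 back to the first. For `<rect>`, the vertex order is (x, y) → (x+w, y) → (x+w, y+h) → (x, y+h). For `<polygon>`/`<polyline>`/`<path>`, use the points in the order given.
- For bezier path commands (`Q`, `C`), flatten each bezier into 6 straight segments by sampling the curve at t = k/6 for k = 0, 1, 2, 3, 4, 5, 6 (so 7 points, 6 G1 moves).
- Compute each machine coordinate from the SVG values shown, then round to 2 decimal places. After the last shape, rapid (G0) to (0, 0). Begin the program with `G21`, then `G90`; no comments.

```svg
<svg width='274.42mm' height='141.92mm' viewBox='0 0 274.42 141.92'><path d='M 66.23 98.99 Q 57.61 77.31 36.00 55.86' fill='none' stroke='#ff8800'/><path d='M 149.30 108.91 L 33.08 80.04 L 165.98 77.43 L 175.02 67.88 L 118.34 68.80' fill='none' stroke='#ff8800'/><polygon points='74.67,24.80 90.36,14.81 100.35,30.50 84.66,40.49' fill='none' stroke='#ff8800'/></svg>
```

Since the viewBox matches the mm dimensions, user units are millimetres directly. The only transform is the Y-flip y_m = 141.92 − y_svg.

Shape 1 is a quadratic bezier drawn with `<path>`. Its stroke #ff8800 means engrave at S234, F3575. After flipping Y the toolpath is (66.23,42.93) → (63.00,50.15) → (59.04,57.36) → (54.36,64.55) → (48.96,71.73) → (42.84,78.90) → (36.00,86.06).

Shape 2 is a open polyline drawn with `<path>`. Its stroke #ff8800 means engrave at S234, F3575. After flipping Y the toolpath is (149.30,33.01) → (33.08,61.88) → (165.98,64.49) → (175.02,74.04) → (118.34,73.12).

Shape 3 is a regular polygon drawn with `<polygon>`. Its stroke #ff8800 means engrave at S234, F3575. After flipping Y the toolpath is (74.67,117.12) → (90.36,127.11) → (100.35,111.42) → (84.66,101.43) → (74.67,117.12), returning to the start.

G21
G90
G0 X66.23 Y42.93
M3 S234
G1 X63.00 Y50.15 F3575
G1 X59.04 Y57.36 F3575
G1 X54.36 Y64.55 F3575
G1 X48.96 Y71.73 F3575
G1 X42.84 Y78.90 F3575
G1 X36.00 Y86.06 F3575
M5
G0 X149.30 Y33.01
M3 S234
G1 X33.08 Y61.88 F3575
G1 X165.98 Y64.49 F3575
G1 X175.02 Y74.04 F3575
G1 X118.34 Y73.12 F3575
M5
G0 X74.67 Y117.12
M3 S234
G1 X90.36 Y127.11 F3575
G1 X100.35 Y111.42 F3575
G1 X84.66 Y101.43 F3575
G1 X74.67 Y117.12 F3575
M5
G0 X0.00 Y0.00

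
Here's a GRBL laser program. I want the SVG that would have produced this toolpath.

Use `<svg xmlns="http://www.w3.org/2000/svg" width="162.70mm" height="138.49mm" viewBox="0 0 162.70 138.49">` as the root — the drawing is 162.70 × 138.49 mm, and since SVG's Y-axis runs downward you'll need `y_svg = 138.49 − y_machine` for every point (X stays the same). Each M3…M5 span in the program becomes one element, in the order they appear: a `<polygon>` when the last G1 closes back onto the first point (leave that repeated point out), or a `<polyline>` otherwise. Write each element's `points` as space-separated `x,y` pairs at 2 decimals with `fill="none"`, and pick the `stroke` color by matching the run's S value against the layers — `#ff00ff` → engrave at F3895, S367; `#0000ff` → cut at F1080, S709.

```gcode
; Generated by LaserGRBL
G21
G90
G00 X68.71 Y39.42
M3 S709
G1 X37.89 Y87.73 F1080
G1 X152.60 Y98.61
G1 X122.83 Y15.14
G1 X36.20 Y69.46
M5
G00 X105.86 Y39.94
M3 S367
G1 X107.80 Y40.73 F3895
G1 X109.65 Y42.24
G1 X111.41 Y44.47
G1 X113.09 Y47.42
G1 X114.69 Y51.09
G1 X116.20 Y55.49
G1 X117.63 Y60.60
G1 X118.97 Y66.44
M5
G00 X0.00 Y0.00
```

<svg xmlns="http://www.w3.org/2000/svg" width="162.70mm" height="138.49mm" viewBox="0 0 162.70 138.49">
  <polyline points="68.71,99.07 37.89,50.76 152.60,39.88 122.83,123.35 36.20,69.03" fill="none" stroke="#0000ff"/>
  <polyline points="105.86,98.55 107.80,97.76 109.65,96.25 111.41,94.02 113.09,91.07 114.69,87.40 116.20,83.00 117.63,77.89 118.97,72.05" fill="none" stroke="#ff00ff"/>
</svg>

y_svg = 138.49 − y_m.

[1] S709→`#0000ff` (cut); open run; points: 68.71,99.07 37.89,50.76 152.60,39.88 122.83,123.35 36.20,69.03

[2] S367→`#ff00ff` (engrave); open run; points: 105.86,98.55 107.80,97.76 109.65,96.25 111.41,94.02 113.09,91.07 114.69,87.40 116.20,83.00 117.63,77.89 118.97,72.05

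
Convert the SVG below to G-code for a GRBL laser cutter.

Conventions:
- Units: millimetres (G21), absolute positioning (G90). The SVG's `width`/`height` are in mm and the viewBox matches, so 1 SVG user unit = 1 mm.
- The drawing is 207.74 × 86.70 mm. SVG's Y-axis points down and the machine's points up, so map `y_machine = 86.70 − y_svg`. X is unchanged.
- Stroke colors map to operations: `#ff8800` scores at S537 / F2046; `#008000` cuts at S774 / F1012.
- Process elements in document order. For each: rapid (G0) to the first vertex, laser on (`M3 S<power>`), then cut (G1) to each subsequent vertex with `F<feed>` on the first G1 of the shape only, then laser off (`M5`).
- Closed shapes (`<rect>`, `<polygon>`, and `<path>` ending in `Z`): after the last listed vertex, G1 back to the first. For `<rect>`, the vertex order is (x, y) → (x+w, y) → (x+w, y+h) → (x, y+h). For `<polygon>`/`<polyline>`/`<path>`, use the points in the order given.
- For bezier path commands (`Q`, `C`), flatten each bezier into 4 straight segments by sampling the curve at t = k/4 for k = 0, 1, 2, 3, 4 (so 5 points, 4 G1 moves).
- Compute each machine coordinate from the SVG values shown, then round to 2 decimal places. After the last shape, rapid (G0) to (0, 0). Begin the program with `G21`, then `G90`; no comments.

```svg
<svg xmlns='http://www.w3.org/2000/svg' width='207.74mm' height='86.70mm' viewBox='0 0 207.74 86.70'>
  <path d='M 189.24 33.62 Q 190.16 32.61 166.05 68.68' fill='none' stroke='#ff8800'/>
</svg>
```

G21
G90
G0 X189.24 Y53.08
M3 S537
G1 X188.14 Y51.27 F2046
G1 X183.90 Y44.82
G1 X176.54 Y33.74
G1 X166.05 Y18.02
M5
G0 X0.00 Y0.00

viewBox `0 0 207.74 86.70` with mm width/height → 1 unit = 1 mm. Flip: y_m = 86.70 − y_svg.

**Shape 1** — `<path>` quadratic bezier, stroke `#ff8800` → score (S537, F2046). Control points (SVG): P0=(189.24,33.62), P1=(190.16,32.61), P2=(166.05,68.68); sampled at t=k/4. Machine vertices: (189.24,53.08) → (188.14,51.27) → (183.90,44.82) → (176.54,33.74) → (166.05,18.02). Open path.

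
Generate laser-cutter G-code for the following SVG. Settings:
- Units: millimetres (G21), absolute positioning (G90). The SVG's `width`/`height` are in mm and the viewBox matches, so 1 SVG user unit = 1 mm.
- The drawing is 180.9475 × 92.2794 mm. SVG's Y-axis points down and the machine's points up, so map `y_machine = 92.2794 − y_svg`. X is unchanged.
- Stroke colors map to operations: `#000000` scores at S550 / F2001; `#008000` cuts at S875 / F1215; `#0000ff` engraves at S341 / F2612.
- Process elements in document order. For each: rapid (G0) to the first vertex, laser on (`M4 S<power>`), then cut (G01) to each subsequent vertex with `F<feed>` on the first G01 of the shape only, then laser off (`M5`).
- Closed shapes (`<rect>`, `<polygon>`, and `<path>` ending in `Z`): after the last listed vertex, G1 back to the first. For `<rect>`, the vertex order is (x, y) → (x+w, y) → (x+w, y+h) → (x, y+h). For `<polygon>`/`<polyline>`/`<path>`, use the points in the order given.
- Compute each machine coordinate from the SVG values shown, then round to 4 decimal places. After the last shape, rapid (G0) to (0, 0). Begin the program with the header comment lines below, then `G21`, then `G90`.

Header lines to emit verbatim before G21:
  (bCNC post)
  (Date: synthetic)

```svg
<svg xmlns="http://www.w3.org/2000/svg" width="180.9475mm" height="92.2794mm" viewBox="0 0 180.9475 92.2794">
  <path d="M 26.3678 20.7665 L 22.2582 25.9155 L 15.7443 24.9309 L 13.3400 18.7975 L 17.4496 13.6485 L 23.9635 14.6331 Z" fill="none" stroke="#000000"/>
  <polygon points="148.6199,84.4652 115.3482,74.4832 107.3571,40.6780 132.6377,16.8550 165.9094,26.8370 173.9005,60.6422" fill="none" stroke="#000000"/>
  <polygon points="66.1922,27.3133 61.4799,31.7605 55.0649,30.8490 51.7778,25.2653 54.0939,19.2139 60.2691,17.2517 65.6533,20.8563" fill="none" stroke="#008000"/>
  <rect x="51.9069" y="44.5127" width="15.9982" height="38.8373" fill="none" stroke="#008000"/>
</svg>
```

(bCNC post)
(Date: synthetic)
G21
G90
G0 X26.3678 Y71.5129
M4 S550
G01 X22.2582 Y66.3639 F2001
G01 X15.7443 Y67.3485
G01 X13.3400 Y73.4819
G01 X17.4496 Y78.6309
G01 X23.9635 Y77.6463
G01 X26.3678 Y71.5129
M5
G0 X148.6199 Y7.8142
M4 S550
G01 X115.3482 Y17.7962 F2001
G01 X107.3571 Y51.6014
G01 X132.6377 Y75.4244
G01 X165.9094 Y65.4424
G01 X173.9005 Y31.6372
G01 X148.6199 Y7.8142
M5
G0 X66.1922 Y64.9661
M4 S875
G01 X61.4799 Y60.5189 F1215
G01 X55.0649 Y61.4304
G01 X51.7778 Y67.0141
G01 X54.0939 Y73.0655
G01 X60.2691 Y75.0277
G01 X65.6533 Y71.4231
G01 X66.1922 Y64.9661
M5
G0 X51.9069 Y47.7667
M4 S875
G01 X67.9051 Y47.7667 F1215
G01 X67.9051 Y8.9294
G01 X51.9069 Y8.9294
G01 X51.9069 Y47.7667
M5
G0 X0.0000 Y0.0000

viewBox `0 0 180.9475 92.2794` with mm width/height → 1 unit = 1 mm. Flip: y_m = 92.2794 − y_svg.

**Shape 1** — `<path>` regular polygon, stroke `#000000` → score (S550, F2001). Machine vertices: (26.3678,71.5129) → (22.2582,66.3639) → (15.7443,67.3485) → (13.3400,73.4819) → (17.4496,78.6309) → (23.9635,77.6463) → (26.3678,71.5129). Closed: final G1 returns to the first vertex.

**Shape 2** — `<polygon>` regular polygon, stroke `#000000` → score (S550, F2001). Machine vertices: (148.6199,7.8142) → (115.3482,17.7962) → (107.3571,51.6014) → (132.6377,75.4244) → (165.9094,65.4424) → (173.9005,31.6372) → (148.6199,7.8142). Closed: final G1 returns to the first vertex.

**Shape 3** — `<polygon>` regular polygon, stroke `#008000` → cut (S875, F1215). Machine vertices: (66.1922,64.9661) → (61.4799,60.5189) → (55.0649,61.4304) → (51.7778,67.0141) → (54.0939,73.0655) → (60.2691,75.0277) → (65.6533,71.4231) → (66.1922,64.9661). Closed: final G1 returns to the first vertex.

**Shape 4** — `<rect>` rectangle, stroke `#008000` → cut (S875, F1215). Machine vertices: (51.9069,47.7667) → (67.9051,47.7667) → (67.9051,8.9294) → (51.9069,8.9294) → (51.9069,47.7667). Closed: final G1 returns to the first vertex.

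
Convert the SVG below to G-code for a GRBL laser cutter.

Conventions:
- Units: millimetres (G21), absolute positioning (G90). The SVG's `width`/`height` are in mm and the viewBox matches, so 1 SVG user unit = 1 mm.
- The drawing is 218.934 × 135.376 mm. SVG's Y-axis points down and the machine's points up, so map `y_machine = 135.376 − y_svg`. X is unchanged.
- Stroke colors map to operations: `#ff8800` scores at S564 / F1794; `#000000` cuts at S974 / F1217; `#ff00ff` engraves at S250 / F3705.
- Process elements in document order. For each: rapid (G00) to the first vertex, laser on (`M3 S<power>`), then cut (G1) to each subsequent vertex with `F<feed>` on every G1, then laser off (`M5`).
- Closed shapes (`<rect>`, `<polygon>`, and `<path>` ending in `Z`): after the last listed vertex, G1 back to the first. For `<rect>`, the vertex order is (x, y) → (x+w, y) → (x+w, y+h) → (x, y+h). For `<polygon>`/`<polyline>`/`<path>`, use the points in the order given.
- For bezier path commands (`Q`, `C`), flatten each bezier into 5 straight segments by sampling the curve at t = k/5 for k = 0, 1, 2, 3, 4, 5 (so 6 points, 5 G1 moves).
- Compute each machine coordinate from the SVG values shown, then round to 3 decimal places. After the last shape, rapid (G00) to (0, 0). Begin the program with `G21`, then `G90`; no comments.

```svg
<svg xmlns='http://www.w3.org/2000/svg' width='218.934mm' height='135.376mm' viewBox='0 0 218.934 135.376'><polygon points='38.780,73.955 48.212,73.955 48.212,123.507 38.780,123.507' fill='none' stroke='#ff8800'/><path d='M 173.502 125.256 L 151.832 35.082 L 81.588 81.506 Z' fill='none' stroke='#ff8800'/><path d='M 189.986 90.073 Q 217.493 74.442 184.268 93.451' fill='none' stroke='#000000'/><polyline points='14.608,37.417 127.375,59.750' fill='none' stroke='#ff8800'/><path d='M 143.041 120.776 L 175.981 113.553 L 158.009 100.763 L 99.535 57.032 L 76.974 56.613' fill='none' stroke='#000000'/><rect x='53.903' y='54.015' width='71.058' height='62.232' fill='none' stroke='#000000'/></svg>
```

1 u = 1 mm; y_m = 135.376 − y.

[1] `<polygon>` rectangle, #ff8800→score S564 F1794: (38.780,61.421) → (48.212,61.421) → (48.212,11.869) → (38.780,11.869) → (38.780,61.421) (closed)

[2] `<path>` closed polygon, #ff8800→score S564 F1794: (173.502,10.120) → (151.832,100.294) → (81.588,53.870) → (173.502,10.120) (closed)

[3] `<path>` quadratic bezier, #000000→cut S974 F1217: (189.986,45.303) → (198.560,50.170) → (202.274,52.265) → (201.131,51.590) → (195.129,48.143) → (184.268,41.925)

[4] `<polyline>` line segment, #ff8800→score S564 F1794: (14.608,97.959) → (127.375,75.626)

[5] `<path>` open polyline, #000000→cut S974 F1217: (143.041,14.600) → (175.981,21.823) → (158.009,34.613) → (99.535,78.344) → (76.974,78.763)

[6] `<rect>` rectangle, #000000→cut S974 F1217: (53.903,81.361) → (124.961,81.361) → (124.961,19.129) → (53.903,19.129) → (53.903,81.361) (closed)

G21
G90
G00 X38.780 Y61.421
M3 S564
G1 X48.212 Y61.421 F1794
G1 X48.212 Y11.869 F1794
G1 X38.780 Y11.869 F1794
G1 X38.780 Y61.421 F1794
M5
G00 X173.502 Y10.120
M3 S564
G1 X151.832 Y100.294 F1794
G1 X81.588 Y53.870 F1794
G1 X173.502 Y10.120 F1794
M5
G00 X189.986 Y45.303
M3 S974
G1 X198.560 Y50.170 F1217
G1 X202.274 Y52.265 F1217
G1 X201.131 Y51.590 F1217
G1 X195.129 Y48.143 F1217
G1 X184.268 Y41.925 F1217
M5
G00 X14.608 Y97.959
M3 S564
G1 X127.375 Y75.626 F1794
M5
G00 X143.041 Y14.600
M3 S974
G1 X175.981 Y21.823 F1217
G1 X158.009 Y34.613 F1217
G1 X99.535 Y78.344 F1217
G1 X76.974 Y78.763 F1217
M5
G00 X53.903 Y81.361
M3 S974
G1 X124.961 Y81.361 F1217
G1 X124.961 Y19.129 F1217
G1 X53.903 Y19.129 F1217
G1 X53.903 Y81.361 F1217
M5
G00 X0.000 Y0.000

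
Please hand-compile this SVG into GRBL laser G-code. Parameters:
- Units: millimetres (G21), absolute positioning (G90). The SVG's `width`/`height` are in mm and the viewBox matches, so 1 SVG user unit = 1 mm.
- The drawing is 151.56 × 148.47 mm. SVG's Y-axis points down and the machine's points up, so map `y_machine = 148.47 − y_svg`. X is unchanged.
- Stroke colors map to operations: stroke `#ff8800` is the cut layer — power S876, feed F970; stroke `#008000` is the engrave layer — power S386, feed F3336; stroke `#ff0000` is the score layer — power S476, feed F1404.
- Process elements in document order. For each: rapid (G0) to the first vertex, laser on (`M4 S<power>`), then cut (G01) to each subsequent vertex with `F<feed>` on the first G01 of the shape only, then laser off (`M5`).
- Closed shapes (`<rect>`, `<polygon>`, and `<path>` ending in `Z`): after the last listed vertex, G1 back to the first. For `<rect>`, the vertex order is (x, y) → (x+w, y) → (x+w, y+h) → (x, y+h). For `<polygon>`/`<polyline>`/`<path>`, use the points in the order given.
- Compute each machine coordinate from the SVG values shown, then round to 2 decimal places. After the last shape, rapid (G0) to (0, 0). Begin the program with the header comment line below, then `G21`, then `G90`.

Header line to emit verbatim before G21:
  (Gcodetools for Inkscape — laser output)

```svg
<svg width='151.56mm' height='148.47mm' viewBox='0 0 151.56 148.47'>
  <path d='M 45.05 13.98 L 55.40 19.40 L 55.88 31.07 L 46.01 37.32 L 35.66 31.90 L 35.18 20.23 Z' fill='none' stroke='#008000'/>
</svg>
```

Since the viewBox matches the mm dimensions, user units are millimetres directly. The only transform is the Y-flip y_m = 148.47 − y_svg.

Shape 1 is a regular polygon drawn with `<path>`. Its stroke #008000 means engrave at S386, F3336. After flipping Y the toolpath is (45.05,134.49) → (55.40,129.07) → (55.88,117.40) → (46.01,111.15) → (35.66,116.57) → (35.18,128.24) → (45.05,134.49), returning to the start.

(Gcodetools for Inkscape — laser output)
G21
G90
G0 X45.05 Y134.49
M4 S386
G01 X55.40 Y129.07 F3336
G01 X55.88 Y117.40
G01 X46.01 Y111.15
G01 X35.66 Y116.57
G01 X35.18 Y128.24
G01 X45.05 Y134.49
M5
G0 X0.00 Y0.00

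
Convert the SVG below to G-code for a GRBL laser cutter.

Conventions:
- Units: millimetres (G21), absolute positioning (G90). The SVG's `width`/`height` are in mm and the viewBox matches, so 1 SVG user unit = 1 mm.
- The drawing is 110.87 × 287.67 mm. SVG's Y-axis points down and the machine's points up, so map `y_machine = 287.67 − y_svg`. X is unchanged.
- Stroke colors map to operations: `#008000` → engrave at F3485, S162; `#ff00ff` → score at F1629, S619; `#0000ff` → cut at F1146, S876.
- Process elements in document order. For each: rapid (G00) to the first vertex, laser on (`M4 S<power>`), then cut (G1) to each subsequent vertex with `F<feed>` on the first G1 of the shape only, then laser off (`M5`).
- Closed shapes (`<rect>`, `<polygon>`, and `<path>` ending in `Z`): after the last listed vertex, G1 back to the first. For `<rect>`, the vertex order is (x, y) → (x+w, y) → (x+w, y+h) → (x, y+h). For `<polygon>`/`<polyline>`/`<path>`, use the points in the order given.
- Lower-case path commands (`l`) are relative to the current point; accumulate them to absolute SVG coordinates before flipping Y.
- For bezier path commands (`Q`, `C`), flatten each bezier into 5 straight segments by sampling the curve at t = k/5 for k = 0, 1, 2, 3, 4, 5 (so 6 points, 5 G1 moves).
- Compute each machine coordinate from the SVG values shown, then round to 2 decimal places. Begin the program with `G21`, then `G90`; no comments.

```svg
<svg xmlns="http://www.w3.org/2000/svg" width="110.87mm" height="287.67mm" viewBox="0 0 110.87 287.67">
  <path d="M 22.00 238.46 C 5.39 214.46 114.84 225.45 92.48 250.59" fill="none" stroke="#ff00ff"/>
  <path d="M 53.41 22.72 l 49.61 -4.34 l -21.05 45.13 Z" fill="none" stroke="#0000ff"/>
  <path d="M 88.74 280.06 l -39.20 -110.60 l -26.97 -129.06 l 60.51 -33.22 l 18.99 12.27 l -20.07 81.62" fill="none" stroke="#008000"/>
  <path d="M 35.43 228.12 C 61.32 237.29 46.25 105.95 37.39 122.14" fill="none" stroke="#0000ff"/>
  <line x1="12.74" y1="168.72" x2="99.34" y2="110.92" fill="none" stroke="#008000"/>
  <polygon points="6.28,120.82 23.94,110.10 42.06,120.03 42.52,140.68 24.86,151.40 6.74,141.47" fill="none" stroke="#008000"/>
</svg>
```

1 u = 1 mm; y_m = 287.67 − y.

[1] `<path>` cubic bezier, #ff00ff→score S619 F1629: (22.00,49.21) → (25.10,59.58) → (46.07,62.55) → (72.55,59.12) → (92.14,50.30) → (92.48,37.08)

[2] `<path>` regular polygon, #0000ff→cut S876 F1146: (53.41,264.95) → (103.02,269.29) → (81.97,224.16) → (53.41,264.95) (closed)

[3] `<path>` open polyline, #008000→engrave S162 F3485: (88.74,7.61) → (49.54,118.21) → (22.57,247.27) → (83.08,280.49) → (102.07,268.22) → (82.00,186.60)

[4] `<path>` cubic bezier, #0000ff→cut S876 F1146: (35.43,59.55) → (46.43,68.60) → (49.86,97.56) → (47.98,132.58) → (43.07,159.84) → (37.39,165.53)

[5] `<line>` line segment, #008000→engrave S162 F3485: (12.74,118.95) → (99.34,176.75)

[6] `<polygon>` regular polygon, #008000→engrave S162 F3485: (6.28,166.85) → (23.94,177.57) → (42.06,167.64) → (42.52,146.99) → (24.86,136.27) → (6.74,146.20) → (6.28,166.85) (closed)

G21
G90
G00 X22.00 Y49.21
M4 S619
G1 X25.10 Y59.58 F1629
G1 X46.07 Y62.55
G1 X72.55 Y59.12
G1 X92.14 Y50.30
G1 X92.48 Y37.08
M5
G00 X53.41 Y264.95
M4 S876
G1 X103.02 Y269.29 F1146
G1 X81.97 Y224.16
G1 X53.41 Y264.95
M5
G00 X88.74 Y7.61
M4 S162
G1 X49.54 Y118.21 F3485
G1 X22.57 Y247.27
G1 X83.08 Y280.49
G1 X102.07 Y268.22
G1 X82.00 Y186.60
M5
G00 X35.43 Y59.55
M4 S876
G1 X46.43 Y68.60 F1146
G1 X49.86 Y97.56
G1 X47.98 Y132.58
G1 X43.07 Y159.84
G1 X37.39 Y165.53
M5
G00 X12.74 Y118.95
M4 S162
G1 X99.34 Y176.75 F3485
M5
G00 X6.28 Y166.85
M4 S162
G1 X23.94 Y177.57 F3485
G1 X42.06 Y167.64
G1 X42.52 Y146.99
G1 X24.86 Y136.27
G1 X6.74 Y146.20
G1 X6.28 Y166.85
M5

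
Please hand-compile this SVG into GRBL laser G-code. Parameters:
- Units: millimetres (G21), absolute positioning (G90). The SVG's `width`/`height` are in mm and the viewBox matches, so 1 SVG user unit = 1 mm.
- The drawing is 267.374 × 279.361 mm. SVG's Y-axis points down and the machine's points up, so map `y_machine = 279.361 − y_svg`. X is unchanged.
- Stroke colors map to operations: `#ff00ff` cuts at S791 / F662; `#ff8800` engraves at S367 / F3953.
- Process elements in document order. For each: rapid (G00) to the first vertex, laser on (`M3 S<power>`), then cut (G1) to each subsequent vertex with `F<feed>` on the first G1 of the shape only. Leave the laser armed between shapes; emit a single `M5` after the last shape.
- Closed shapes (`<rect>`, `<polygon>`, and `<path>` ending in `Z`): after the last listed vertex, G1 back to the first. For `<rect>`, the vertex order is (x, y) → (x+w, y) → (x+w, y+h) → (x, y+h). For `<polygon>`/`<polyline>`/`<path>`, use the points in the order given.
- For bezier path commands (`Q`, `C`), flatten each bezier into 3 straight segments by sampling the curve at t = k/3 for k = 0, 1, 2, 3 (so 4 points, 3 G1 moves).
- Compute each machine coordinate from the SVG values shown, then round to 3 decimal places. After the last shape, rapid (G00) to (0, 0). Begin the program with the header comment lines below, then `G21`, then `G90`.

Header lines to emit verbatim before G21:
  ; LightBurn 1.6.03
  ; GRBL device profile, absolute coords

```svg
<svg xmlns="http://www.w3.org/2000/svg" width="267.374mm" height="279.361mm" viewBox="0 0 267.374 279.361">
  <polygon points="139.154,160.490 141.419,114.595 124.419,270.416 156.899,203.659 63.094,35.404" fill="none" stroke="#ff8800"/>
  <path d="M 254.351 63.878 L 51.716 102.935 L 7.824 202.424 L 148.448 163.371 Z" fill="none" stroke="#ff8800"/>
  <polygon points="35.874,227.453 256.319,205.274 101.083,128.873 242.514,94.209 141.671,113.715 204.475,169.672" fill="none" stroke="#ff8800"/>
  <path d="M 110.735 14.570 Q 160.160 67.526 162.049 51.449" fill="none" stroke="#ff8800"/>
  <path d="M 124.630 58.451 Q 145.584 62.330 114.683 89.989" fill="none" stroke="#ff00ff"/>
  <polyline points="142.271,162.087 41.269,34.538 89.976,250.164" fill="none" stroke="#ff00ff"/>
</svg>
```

Since the viewBox matches the mm dimensions, user units are millimetres directly. The only transform is the Y-flip y_m = 279.361 − y_svg.

Shape 1 is a closed polygon drawn with `<polygon>`. Its stroke #ff8800 means engrave at S367, F3953. After flipping Y the toolpath is (139.154,118.871) → (141.419,164.766) → (124.419,8.945) → (156.899,75.702) → (63.094,243.957) → (139.154,118.871), returning to the start.

Shape 2 is a closed polygon drawn with `<path>`. Its stroke #ff8800 means engrave at S367, F3953. After flipping Y the toolpath is (254.351,215.483) → (51.716,176.426) → (7.824,76.937) → (148.448,115.990) → (254.351,215.483), returning to the start.

Shape 3 is a closed polygon drawn with `<polygon>`. Its stroke #ff8800 means engrave at S367, F3953. After flipping Y the toolpath is (35.874,51.908) → (256.319,74.087) → (101.083,150.488) → (242.514,185.152) → (141.671,165.646) → (204.475,109.689) → (35.874,51.908), returning to the start.

Shape 4 is a quadratic bezier drawn with `<path>`. Its stroke #ff8800 means engrave at S367, F3953. After flipping Y the toolpath is (110.735,264.791) → (138.403,237.157) → (155.508,224.864) → (162.049,227.912).

Shape 5 is a quadratic bezier drawn with `<path>`. Its stroke #ff00ff means cut at S791, F662. After flipping Y the toolpath is (124.630,220.910) → (132.838,215.682) → (129.522,205.169) → (114.683,189.372).

Shape 6 is a open polyline drawn with `<polyline>`. Its stroke #ff00ff means cut at S791, F662. After flipping Y the toolpath is (142.271,117.274) → (41.269,244.823) → (89.976,29.197).

; LightBurn 1.6.03
; GRBL device profile, absolute coords
G21
G90
G00 X139.154 Y118.871
M3 S367
G1 X141.419 Y164.766 F3953
G1 X124.419 Y8.945
G1 X156.899 Y75.702
G1 X63.094 Y243.957
G1 X139.154 Y118.871
G00 X254.351 Y215.483
M3 S367
G1 X51.716 Y176.426 F3953
G1 X7.824 Y76.937
G1 X148.448 Y115.990
G1 X254.351 Y215.483
G00 X35.874 Y51.908
M3 S367
G1 X256.319 Y74.087 F3953
G1 X101.083 Y150.488
G1 X242.514 Y185.152
G1 X141.671 Y165.646
G1 X204.475 Y109.689
G1 X35.874 Y51.908
G00 X110.735 Y264.791
M3 S367
G1 X138.403 Y237.157 F3953
G1 X155.508 Y224.864
G1 X162.049 Y227.912
G00 X124.630 Y220.910
M3 S791
G1 X132.838 Y215.682 F662
G1 X129.522 Y205.169
G1 X114.683 Y189.372
G00 X142.271 Y117.274
M3 S791
G1 X41.269 Y244.823 F662
G1 X89.976 Y29.197
M5
G00 X0.000 Y0.000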